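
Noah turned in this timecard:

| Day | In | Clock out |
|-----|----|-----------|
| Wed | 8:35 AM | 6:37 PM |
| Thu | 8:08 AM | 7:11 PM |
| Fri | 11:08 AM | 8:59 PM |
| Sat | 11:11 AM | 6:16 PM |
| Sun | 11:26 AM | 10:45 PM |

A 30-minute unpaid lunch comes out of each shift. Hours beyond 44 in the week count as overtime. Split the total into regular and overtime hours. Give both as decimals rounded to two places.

Wed: 8:35 AM–6:37 PM = 10 h 2 min; less 30 min break → 9 h 32 min
Thu: 8:08 AM–7:11 PM = 11 h 3 min; less 30 min break → 10 h 33 min
Fri: 11:08 AM–8:59 PM = 9 h 51 min; less 30 min break → 9 h 21 min
Sat: 11:11 AM–6:16 PM = 7 h 5 min; less 30 min break → 6 h 35 min
Sun: 11:26 AM–10:45 PM = 11 h 19 min; less 30 min break → 10 h 49 min
Total worked: 46 h 50 min = 46.83 h.
Threshold 44 h → overtime 2 h 50 min, regular 44 h 0 min.

Regular 44.00 hours, overtime 2.83 hours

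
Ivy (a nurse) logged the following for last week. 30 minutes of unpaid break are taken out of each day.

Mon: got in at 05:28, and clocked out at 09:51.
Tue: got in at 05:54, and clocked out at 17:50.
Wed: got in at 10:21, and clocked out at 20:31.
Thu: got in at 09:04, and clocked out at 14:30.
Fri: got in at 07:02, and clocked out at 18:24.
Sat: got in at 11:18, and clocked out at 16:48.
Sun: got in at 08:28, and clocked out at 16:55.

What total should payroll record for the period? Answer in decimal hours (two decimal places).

53.73 hours

Mon: 05:28–09:51 = 4 h 23 min; less 30 min break → 3 h 53 min
Tue: 05:54–17:50 = 11 h 56 min; less 30 min break → 11 h 26 min
Wed: 10:21–20:31 = 10 h 10 min; less 30 min break → 9 h 40 min
Thu: 09:04–14:30 = 5 h 26 min; less 30 min break → 4 h 56 min
Fri: 07:02–18:24 = 11 h 22 min; less 30 min break → 10 h 52 min
Sat: 11:18–16:48 = 5 h 30 min; less 30 min break → 5 h 0 min
Sun: 08:28–16:55 = 8 h 27 min; less 30 min break → 7 h 57 min
Total: 3 h 53 min + 11 h 26 min + 9 h 40 min + 4 h 56 min + 10 h 52 min + 5 h 0 min + 7 h 57 min = 53 h 44 min.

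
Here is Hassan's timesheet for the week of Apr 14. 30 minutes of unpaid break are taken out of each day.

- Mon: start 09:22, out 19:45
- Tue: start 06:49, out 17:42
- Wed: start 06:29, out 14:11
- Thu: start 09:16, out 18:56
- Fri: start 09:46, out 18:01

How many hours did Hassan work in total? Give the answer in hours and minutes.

Mon: 09:22–19:45 = 10 h 23 min; less 30 min break → 9 h 53 min
Tue: 06:49–17:42 = 10 h 53 min; less 30 min break → 10 h 23 min
Wed: 06:29–14:11 = 7 h 42 min; less 30 min break → 7 h 12 min
Thu: 09:16–18:56 = 9 h 40 min; less 30 min break → 9 h 10 min
Fri: 09:46–18:01 = 8 h 15 min; less 30 min break → 7 h 45 min
Total: 9 h 53 min + 10 h 23 min + 7 h 12 min + 9 h 10 min + 7 h 45 min = 44 h 23 min.

44 h 23 min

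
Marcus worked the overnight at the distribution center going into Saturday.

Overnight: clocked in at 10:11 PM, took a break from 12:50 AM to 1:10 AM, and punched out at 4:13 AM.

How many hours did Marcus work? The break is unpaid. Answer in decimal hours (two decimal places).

5.70 hours

Overnight: 10:11 PM → midnight = 1 h 49 min; midnight → 4:13 AM = 4 h 13 min; span 6 h 2 min; less 20 min break → 5 h 42 min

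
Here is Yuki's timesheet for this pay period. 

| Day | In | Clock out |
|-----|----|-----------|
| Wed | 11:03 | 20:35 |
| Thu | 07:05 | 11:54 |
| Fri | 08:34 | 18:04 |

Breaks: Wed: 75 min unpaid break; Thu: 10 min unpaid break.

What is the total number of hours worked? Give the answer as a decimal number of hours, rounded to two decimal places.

Wed: 11:03–20:35 = 9 h 32 min; less 75 min break → 8 h 17 min
Thu: 07:05–11:54 = 4 h 49 min; less 10 min break → 4 h 39 min
Fri: 08:34–18:04 = 9 h 30 min
Total: 8 h 17 min + 4 h 39 min + 9 h 30 min = 22 h 26 min.

22.43 hours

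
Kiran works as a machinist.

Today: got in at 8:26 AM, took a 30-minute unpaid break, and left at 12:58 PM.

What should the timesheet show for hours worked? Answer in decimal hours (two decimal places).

Today: 8:26 AM–12:58 PM = 4 h 32 min; less 30 min break → 4 h 2 min

4.03 hours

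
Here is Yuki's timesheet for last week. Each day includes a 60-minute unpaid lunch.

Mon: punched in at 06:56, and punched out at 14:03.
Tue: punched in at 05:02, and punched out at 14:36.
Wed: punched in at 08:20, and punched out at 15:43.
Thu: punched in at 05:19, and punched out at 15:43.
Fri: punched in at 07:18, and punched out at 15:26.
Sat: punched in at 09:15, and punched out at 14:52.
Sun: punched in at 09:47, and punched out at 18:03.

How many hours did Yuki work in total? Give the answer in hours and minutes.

49 h 29 min

Mon: 06:56–14:03 = 7 h 7 min; less 60 min break → 6 h 7 min
Tue: 05:02–14:36 = 9 h 34 min; less 60 min break → 8 h 34 min
Wed: 08:20–15:43 = 7 h 23 min; less 60 min break → 6 h 23 min
Thu: 05:19–15:43 = 10 h 24 min; less 60 min break → 9 h 24 min
Fri: 07:18–15:26 = 8 h 8 min; less 60 min break → 7 h 8 min
Sat: 09:15–14:52 = 5 h 37 min; less 60 min break → 4 h 37 min
Sun: 09:47–18:03 = 8 h 16 min; less 60 min break → 7 h 16 min
Total: 6 h 7 min + 8 h 34 min + 6 h 23 min + 9 h 24 min + 7 h 8 min + 4 h 37 min + 7 h 16 min = 49 h 29 min.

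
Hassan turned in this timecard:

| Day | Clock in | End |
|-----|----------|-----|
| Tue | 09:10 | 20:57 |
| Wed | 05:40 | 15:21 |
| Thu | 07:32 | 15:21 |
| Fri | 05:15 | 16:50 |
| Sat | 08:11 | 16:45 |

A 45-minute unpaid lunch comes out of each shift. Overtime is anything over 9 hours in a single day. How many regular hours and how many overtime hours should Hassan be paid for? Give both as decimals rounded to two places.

Regular 41.82 hours, overtime 3.87 hours

Tue: 09:10–20:57 = 11 h 47 min; less 45 min break → 11 h 2 min
Wed: 05:40–15:21 = 9 h 41 min; less 45 min break → 8 h 56 min
Thu: 07:32–15:21 = 7 h 49 min; less 45 min break → 7 h 4 min
Fri: 05:15–16:50 = 11 h 35 min; less 45 min break → 10 h 50 min
Sat: 08:11–16:45 = 8 h 34 min; less 45 min break → 7 h 49 min
Tue reg 9 h 0 min / OT 2 h 2 min; Wed reg 8 h 56 min / OT 0 h 0 min; Thu reg 7 h 4 min / OT 0 h 0 min; Fri reg 9 h 0 min / OT 1 h 50 min; Sat reg 7 h 49 min / OT 0 h 0 min.
Totals: regular 41 h 49 min, overtime 3 h 52 min.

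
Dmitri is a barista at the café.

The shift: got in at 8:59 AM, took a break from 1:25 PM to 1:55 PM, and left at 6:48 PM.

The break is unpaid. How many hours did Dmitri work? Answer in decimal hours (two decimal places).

The shift: 8:59 AM–6:48 PM = 9 h 49 min; less 30 min break → 9 h 19 min

9.32 hours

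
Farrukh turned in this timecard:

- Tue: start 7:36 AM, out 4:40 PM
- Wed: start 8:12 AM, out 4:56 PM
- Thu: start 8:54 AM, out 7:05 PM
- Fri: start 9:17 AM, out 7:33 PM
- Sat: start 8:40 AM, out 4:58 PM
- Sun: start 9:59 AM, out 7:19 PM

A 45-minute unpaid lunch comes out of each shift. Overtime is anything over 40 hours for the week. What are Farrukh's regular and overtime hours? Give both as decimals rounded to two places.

Regular 40.00 hours, overtime 11.38 hours

Tue: 7:36 AM–4:40 PM = 9 h 4 min; less 45 min break → 8 h 19 min
Wed: 8:12 AM–4:56 PM = 8 h 44 min; less 45 min break → 7 h 59 min
Thu: 8:54 AM–7:05 PM = 10 h 11 min; less 45 min break → 9 h 26 min
Fri: 9:17 AM–7:33 PM = 10 h 16 min; less 45 min break → 9 h 31 min
Sat: 8:40 AM–4:58 PM = 8 h 18 min; less 45 min break → 7 h 33 min
Sun: 9:59 AM–7:19 PM = 9 h 20 min; less 45 min break → 8 h 35 min
Total worked: 51 h 23 min = 51.38 h.
Threshold 40 h → overtime 11 h 23 min, regular 40 h 0 min.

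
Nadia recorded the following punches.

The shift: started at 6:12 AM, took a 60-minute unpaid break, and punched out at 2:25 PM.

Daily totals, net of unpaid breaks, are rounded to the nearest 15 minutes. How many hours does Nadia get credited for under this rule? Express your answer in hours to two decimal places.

7.25 hours

The shift: 6:12 AM–2:25 PM = 8 h 13 min − 60 min = 7 h 13 min → rounds to 7 h 15 min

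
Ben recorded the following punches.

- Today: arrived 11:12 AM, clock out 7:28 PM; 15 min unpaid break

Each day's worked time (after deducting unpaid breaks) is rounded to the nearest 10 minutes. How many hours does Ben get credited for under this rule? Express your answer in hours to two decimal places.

8.00 hours

Today: 11:12 AM–7:28 PM = 8 h 16 min − 15 min = 8 h 1 min → rounds to 8 h 0 min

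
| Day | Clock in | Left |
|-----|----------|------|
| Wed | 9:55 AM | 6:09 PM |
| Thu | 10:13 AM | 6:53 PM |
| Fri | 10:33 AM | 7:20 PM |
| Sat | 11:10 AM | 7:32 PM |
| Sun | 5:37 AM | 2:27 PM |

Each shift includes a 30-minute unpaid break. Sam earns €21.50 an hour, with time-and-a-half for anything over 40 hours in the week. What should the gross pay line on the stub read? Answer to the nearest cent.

€872.36

Wed: 9:55 AM–6:09 PM = 8 h 14 min; less 30 min break → 7 h 44 min
Thu: 10:13 AM–6:53 PM = 8 h 40 min; less 30 min break → 8 h 10 min
Fri: 10:33 AM–7:20 PM = 8 h 47 min; less 30 min break → 8 h 17 min
Sat: 11:10 AM–7:32 PM = 8 h 22 min; less 30 min break → 7 h 52 min
Sun: 5:37 AM–2:27 PM = 8 h 50 min; less 30 min break → 8 h 20 min
Total worked: 40 h 23 min = 2423 min.
Regular 40 h 0 min = 2400 min at €21.50/h; overtime 0 h 23 min = 23 min at €32.25/h.
Pay = (2400 × €21.50 + 23 × €32.25) ÷ 60 = €872.36.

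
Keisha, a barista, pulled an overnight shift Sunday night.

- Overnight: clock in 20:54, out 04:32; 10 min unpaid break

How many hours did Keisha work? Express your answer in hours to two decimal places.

7.47 hours

Overnight: 20:54 → midnight = 3 h 6 min; midnight → 04:32 = 4 h 32 min; span 7 h 38 min; less 10 min break → 7 h 28 min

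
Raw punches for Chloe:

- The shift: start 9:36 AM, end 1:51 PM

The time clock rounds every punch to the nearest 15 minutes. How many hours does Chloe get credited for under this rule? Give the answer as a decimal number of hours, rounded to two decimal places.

4.25 hours

The shift: in 9:36 AM→9:30 AM, out 1:51 PM→1:45 PM; 4 h 15 min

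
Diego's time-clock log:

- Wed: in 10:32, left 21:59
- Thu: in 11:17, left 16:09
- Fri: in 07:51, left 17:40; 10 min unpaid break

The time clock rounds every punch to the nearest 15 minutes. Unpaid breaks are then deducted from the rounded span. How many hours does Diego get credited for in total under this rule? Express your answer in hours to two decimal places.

26.33 hours

Wed: in 10:32→10:30, out 21:59→22:00; 11 h 30 min
Thu: in 11:17→11:15, out 16:09→16:15; 5 h 0 min
Fri: in 07:51→07:45, out 17:40→17:45; 10 h 0 min − 10 min = 9 h 50 min
Total credited: 26 h 20 min.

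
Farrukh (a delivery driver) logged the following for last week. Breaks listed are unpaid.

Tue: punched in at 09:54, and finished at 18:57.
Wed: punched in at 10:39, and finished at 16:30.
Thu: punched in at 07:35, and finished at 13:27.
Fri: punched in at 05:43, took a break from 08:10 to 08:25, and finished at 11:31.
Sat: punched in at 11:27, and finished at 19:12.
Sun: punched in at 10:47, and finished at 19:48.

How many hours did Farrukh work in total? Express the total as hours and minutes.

Tue: 09:54–18:57 = 9 h 3 min
Wed: 10:39–16:30 = 5 h 51 min
Thu: 07:35–13:27 = 5 h 52 min
Fri: 05:43–11:31 = 5 h 48 min; less 15 min break → 5 h 33 min
Sat: 11:27–19:12 = 7 h 45 min
Sun: 10:47–19:48 = 9 h 1 min
Total: 9 h 3 min + 5 h 51 min + 5 h 52 min + 5 h 33 min + 7 h 45 min + 9 h 1 min = 43 h 5 min.

43 h 5 min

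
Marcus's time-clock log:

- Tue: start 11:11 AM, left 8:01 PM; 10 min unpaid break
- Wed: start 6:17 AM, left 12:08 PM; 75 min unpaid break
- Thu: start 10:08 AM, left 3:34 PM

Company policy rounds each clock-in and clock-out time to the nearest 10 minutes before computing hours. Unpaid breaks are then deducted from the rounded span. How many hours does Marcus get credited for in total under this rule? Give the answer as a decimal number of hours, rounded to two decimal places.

18.58 hours

Tue: in 11:11 AM→11:10 AM, out 8:01 PM→8:00 PM; 8 h 50 min − 10 min = 8 h 40 min
Wed: in 6:17 AM→6:20 AM, out 12:08 PM→12:10 PM; 5 h 50 min − 75 min = 4 h 35 min
Thu: in 10:08 AM→10:10 AM, out 3:34 PM→3:30 PM; 5 h 20 min
Total credited: 18 h 35 min.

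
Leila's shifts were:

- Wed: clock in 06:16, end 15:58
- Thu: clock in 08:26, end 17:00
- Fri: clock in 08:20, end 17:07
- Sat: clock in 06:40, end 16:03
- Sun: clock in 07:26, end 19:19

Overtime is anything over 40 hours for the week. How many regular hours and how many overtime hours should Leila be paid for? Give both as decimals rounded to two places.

Regular 40.00 hours, overtime 8.32 hours

Wed: 06:16–15:58 = 9 h 42 min
Thu: 08:26–17:00 = 8 h 34 min
Fri: 08:20–17:07 = 8 h 47 min
Sat: 06:40–16:03 = 9 h 23 min
Sun: 07:26–19:19 = 11 h 53 min
Total worked: 48 h 19 min = 48.32 h.
Threshold 40 h → overtime 8 h 19 min, regular 40 h 0 min.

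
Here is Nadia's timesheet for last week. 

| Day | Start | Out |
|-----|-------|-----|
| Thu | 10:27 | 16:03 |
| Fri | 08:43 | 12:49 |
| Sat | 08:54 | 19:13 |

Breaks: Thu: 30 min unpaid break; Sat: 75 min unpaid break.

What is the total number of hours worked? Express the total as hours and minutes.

18 h 16 min

Thu: 10:27–16:03 = 5 h 36 min; less 30 min break → 5 h 6 min
Fri: 08:43–12:49 = 4 h 6 min
Sat: 08:54–19:13 = 10 h 19 min; less 75 min break → 9 h 4 min
Total: 5 h 6 min + 4 h 6 min + 9 h 4 min = 18 h 16 min.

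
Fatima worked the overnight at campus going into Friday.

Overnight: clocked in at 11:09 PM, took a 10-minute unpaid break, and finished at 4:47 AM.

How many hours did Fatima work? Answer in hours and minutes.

5 h 28 min

Overnight: 11:09 PM → midnight = 0 h 51 min; midnight → 4:47 AM = 4 h 47 min; span 5 h 38 min; less 10 min break → 5 h 28 min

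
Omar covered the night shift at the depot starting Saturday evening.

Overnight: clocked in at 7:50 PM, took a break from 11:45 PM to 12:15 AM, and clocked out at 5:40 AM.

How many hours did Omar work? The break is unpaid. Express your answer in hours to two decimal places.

9.33 hours

Overnight: 7:50 PM → midnight = 4 h 10 min; midnight → 5:40 AM = 5 h 40 min; span 9 h 50 min; less 30 min break → 9 h 20 min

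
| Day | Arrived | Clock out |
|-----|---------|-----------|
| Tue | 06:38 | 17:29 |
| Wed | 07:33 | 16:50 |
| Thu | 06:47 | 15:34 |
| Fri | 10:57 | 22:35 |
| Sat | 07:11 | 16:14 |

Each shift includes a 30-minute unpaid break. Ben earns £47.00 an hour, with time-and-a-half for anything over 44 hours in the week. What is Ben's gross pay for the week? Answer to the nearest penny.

£2286.55

Tue: 06:38–17:29 = 10 h 51 min; less 30 min break → 10 h 21 min
Wed: 07:33–16:50 = 9 h 17 min; less 30 min break → 8 h 47 min
Thu: 06:47–15:34 = 8 h 47 min; less 30 min break → 8 h 17 min
Fri: 10:57–22:35 = 11 h 38 min; less 30 min break → 11 h 8 min
Sat: 07:11–16:14 = 9 h 3 min; less 30 min break → 8 h 33 min
Total worked: 47 h 6 min = 2826 min.
Regular 44 h 0 min = 2640 min at £47.00/h; overtime 3 h 6 min = 186 min at £70.50/h.
Pay = (2640 × £47.00 + 186 × £70.50) ÷ 60 = £2286.55.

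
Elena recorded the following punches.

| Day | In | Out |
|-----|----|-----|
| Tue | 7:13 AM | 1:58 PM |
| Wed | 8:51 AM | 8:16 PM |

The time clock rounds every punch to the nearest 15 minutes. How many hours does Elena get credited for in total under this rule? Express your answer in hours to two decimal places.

Tue: in 7:13 AM→7:15 AM, out 1:58 PM→2:00 PM; 6 h 45 min
Wed: in 8:51 AM→8:45 AM, out 8:16 PM→8:15 PM; 11 h 30 min
Total credited: 18 h 15 min.

18.25 hours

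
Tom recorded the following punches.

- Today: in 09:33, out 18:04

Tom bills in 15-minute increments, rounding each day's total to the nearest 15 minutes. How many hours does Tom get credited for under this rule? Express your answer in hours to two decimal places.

Today: 09:33–18:04 = 8 h 31 min → rounds to 8 h 30 min

8.50 hours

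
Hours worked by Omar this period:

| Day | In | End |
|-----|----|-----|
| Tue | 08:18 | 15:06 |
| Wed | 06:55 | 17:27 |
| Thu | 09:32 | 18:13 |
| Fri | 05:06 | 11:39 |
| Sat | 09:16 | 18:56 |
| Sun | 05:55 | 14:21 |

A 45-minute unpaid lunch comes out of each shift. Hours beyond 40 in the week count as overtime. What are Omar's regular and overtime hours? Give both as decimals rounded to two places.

Tue: 08:18–15:06 = 6 h 48 min; less 45 min break → 6 h 3 min
Wed: 06:55–17:27 = 10 h 32 min; less 45 min break → 9 h 47 min
Thu: 09:32–18:13 = 8 h 41 min; less 45 min break → 7 h 56 min
Fri: 05:06–11:39 = 6 h 33 min; less 45 min break → 5 h 48 min
Sat: 09:16–18:56 = 9 h 40 min; less 45 min break → 8 h 55 min
Sun: 05:55–14:21 = 8 h 26 min; less 45 min break → 7 h 41 min
Total worked: 46 h 10 min = 46.17 h.
Threshold 40 h → overtime 6 h 10 min, regular 40 h 0 min.

Regular 40.00 hours, overtime 6.17 hours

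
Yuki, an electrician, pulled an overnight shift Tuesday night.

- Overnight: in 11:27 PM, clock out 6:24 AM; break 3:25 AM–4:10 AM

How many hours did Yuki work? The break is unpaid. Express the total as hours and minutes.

6 h 12 min

Overnight: 11:27 PM → midnight = 0 h 33 min; midnight → 6:24 AM = 6 h 24 min; span 6 h 57 min; less 45 min break → 6 h 12 min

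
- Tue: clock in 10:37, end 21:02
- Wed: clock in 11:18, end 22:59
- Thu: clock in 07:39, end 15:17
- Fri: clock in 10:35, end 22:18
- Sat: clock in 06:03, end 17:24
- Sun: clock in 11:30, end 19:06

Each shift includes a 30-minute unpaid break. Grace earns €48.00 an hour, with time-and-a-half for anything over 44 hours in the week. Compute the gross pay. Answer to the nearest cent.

Tue: 10:37–21:02 = 10 h 25 min; less 30 min break → 9 h 55 min
Wed: 11:18–22:59 = 11 h 41 min; less 30 min break → 11 h 11 min
Thu: 07:39–15:17 = 7 h 38 min; less 30 min break → 7 h 8 min
Fri: 10:35–22:18 = 11 h 43 min; less 30 min break → 11 h 13 min
Sat: 06:03–17:24 = 11 h 21 min; less 30 min break → 10 h 51 min
Sun: 11:30–19:06 = 7 h 36 min; less 30 min break → 7 h 6 min
Total worked: 57 h 24 min = 3444 min.
Regular 44 h 0 min = 2640 min at €48.00/h; overtime 13 h 24 min = 804 min at €72.00/h.
Pay = (2640 × €48.00 + 804 × €72.00) ÷ 60 = €3076.80.

€3076.80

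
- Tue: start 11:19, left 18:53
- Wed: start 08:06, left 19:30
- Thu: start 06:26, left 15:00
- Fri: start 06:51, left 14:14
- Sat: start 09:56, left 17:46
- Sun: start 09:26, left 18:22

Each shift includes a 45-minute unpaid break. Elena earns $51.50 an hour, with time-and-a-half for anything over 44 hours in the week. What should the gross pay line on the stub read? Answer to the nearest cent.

$2511.91

Tue: 11:19–18:53 = 7 h 34 min; less 45 min break → 6 h 49 min
Wed: 08:06–19:30 = 11 h 24 min; less 45 min break → 10 h 39 min
Thu: 06:26–15:00 = 8 h 34 min; less 45 min break → 7 h 49 min
Fri: 06:51–14:14 = 7 h 23 min; less 45 min break → 6 h 38 min
Sat: 09:56–17:46 = 7 h 50 min; less 45 min break → 7 h 5 min
Sun: 09:26–18:22 = 8 h 56 min; less 45 min break → 8 h 11 min
Total worked: 47 h 11 min = 2831 min.
Regular 44 h 0 min = 2640 min at $51.50/h; overtime 3 h 11 min = 191 min at $77.25/h.
Pay = (2640 × $51.50 + 191 × $77.25) ÷ 60 = $2511.91.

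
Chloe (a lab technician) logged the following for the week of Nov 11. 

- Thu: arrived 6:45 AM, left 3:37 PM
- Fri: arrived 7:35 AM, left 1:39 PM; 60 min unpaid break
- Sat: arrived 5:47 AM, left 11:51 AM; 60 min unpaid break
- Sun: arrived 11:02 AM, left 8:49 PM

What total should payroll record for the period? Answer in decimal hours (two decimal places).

Thu: 6:45 AM–3:37 PM = 8 h 52 min
Fri: 7:35 AM–1:39 PM = 6 h 4 min; less 60 min break → 5 h 4 min
Sat: 5:47 AM–11:51 AM = 6 h 4 min; less 60 min break → 5 h 4 min
Sun: 11:02 AM–8:49 PM = 9 h 47 min
Total: 8 h 52 min + 5 h 4 min + 5 h 4 min + 9 h 47 min = 28 h 47 min.

28.78 hours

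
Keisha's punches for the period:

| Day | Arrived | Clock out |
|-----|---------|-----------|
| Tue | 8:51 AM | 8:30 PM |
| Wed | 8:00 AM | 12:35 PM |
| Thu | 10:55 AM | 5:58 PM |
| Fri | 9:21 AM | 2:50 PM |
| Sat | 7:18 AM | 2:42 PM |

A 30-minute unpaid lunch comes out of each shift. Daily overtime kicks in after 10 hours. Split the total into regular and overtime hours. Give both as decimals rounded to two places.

Tue: 8:51 AM–8:30 PM = 11 h 39 min; less 30 min break → 11 h 9 min
Wed: 8:00 AM–12:35 PM = 4 h 35 min; less 30 min break → 4 h 5 min
Thu: 10:55 AM–5:58 PM = 7 h 3 min; less 30 min break → 6 h 33 min
Fri: 9:21 AM–2:50 PM = 5 h 29 min; less 30 min break → 4 h 59 min
Sat: 7:18 AM–2:42 PM = 7 h 24 min; less 30 min break → 6 h 54 min
Tue reg 10 h 0 min / OT 1 h 9 min; Wed reg 4 h 5 min / OT 0 h 0 min; Thu reg 6 h 33 min / OT 0 h 0 min; Fri reg 4 h 59 min / OT 0 h 0 min; Sat reg 6 h 54 min / OT 0 h 0 min.
Totals: regular 32 h 31 min, overtime 1 h 9 min.

Regular 32.52 hours, overtime 1.15 hours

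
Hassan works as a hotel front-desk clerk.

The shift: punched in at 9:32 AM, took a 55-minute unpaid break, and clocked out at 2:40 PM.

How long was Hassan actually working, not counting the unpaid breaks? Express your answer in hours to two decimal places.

4.22 hours

The shift: 9:32 AM–2:40 PM = 5 h 8 min; less 55 min break → 4 h 13 min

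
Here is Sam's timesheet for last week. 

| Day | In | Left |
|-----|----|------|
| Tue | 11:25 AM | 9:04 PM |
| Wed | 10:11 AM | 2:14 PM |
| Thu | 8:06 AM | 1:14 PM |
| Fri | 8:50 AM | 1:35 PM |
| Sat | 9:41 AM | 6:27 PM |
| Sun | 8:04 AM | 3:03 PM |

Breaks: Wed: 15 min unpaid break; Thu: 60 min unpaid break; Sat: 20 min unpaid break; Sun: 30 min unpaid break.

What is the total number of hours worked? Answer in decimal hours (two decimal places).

37.25 hours

Tue: 11:25 AM–9:04 PM = 9 h 39 min
Wed: 10:11 AM–2:14 PM = 4 h 3 min; less 15 min break → 3 h 48 min
Thu: 8:06 AM–1:14 PM = 5 h 8 min; less 60 min break → 4 h 8 min
Fri: 8:50 AM–1:35 PM = 4 h 45 min
Sat: 9:41 AM–6:27 PM = 8 h 46 min; less 20 min break → 8 h 26 min
Sun: 8:04 AM–3:03 PM = 6 h 59 min; less 30 min break → 6 h 29 min
Total: 9 h 39 min + 3 h 48 min + 4 h 8 min + 4 h 45 min + 8 h 26 min + 6 h 29 min = 37 h 15 min.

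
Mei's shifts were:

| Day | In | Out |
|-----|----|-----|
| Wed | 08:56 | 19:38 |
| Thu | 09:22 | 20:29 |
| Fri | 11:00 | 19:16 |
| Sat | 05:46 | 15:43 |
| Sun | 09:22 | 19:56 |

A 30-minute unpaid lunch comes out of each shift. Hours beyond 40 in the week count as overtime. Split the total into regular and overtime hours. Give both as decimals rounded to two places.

Regular 40.00 hours, overtime 8.10 hours

Wed: 08:56–19:38 = 10 h 42 min; less 30 min break → 10 h 12 min
Thu: 09:22–20:29 = 11 h 7 min; less 30 min break → 10 h 37 min
Fri: 11:00–19:16 = 8 h 16 min; less 30 min break → 7 h 46 min
Sat: 05:46–15:43 = 9 h 57 min; less 30 min break → 9 h 27 min
Sun: 09:22–19:56 = 10 h 34 min; less 30 min break → 10 h 4 min
Total worked: 48 h 6 min = 48.10 h.
Threshold 40 h → overtime 8 h 6 min, regular 40 h 0 min.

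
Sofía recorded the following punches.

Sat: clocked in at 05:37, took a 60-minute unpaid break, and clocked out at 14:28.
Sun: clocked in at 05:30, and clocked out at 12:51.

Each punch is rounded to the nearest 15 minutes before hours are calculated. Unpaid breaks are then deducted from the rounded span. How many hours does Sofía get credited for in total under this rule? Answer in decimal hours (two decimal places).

15.25 hours

Sat: in 05:37→05:30, out 14:28→14:30; 9 h 0 min − 60 min = 8 h 0 min
Sun: in 05:30→05:30, out 12:51→12:45; 7 h 15 min
Total credited: 15 h 15 min.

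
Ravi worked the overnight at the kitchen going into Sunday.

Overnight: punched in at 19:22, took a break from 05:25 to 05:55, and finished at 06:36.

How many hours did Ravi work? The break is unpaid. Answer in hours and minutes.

10 h 44 min

Overnight: 19:22 → midnight = 4 h 38 min; midnight → 06:36 = 6 h 36 min; span 11 h 14 min; less 30 min break → 10 h 44 min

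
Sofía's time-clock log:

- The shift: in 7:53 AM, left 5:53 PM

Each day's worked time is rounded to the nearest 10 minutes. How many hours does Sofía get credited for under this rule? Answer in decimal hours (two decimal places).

10.00 hours

The shift: 7:53 AM–5:53 PM = 10 h 0 min → rounds to 10 h 0 min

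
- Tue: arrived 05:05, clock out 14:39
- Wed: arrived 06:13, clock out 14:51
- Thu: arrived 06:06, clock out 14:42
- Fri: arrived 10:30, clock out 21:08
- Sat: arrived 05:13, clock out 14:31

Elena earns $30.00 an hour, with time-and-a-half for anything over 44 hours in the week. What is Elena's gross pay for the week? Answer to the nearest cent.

Tue: 05:05–14:39 = 9 h 34 min
Wed: 06:13–14:51 = 8 h 38 min
Thu: 06:06–14:42 = 8 h 36 min
Fri: 10:30–21:08 = 10 h 38 min
Sat: 05:13–14:31 = 9 h 18 min
Total worked: 46 h 44 min = 2804 min.
Regular 44 h 0 min = 2640 min at $30.00/h; overtime 2 h 44 min = 164 min at $45.00/h.
Pay = (2640 × $30.00 + 164 × $45.00) ÷ 60 = $1443.00.

$1443.00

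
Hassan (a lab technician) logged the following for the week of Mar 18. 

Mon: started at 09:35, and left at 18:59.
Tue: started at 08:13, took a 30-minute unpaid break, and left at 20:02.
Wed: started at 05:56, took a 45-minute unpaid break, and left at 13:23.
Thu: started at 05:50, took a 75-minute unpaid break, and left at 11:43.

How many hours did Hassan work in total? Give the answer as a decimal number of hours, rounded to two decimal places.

Mon: 09:35–18:59 = 9 h 24 min
Tue: 08:13–20:02 = 11 h 49 min; less 30 min break → 11 h 19 min
Wed: 05:56–13:23 = 7 h 27 min; less 45 min break → 6 h 42 min
Thu: 05:50–11:43 = 5 h 53 min; less 75 min break → 4 h 38 min
Total: 9 h 24 min + 11 h 19 min + 6 h 42 min + 4 h 38 min = 32 h 3 min.

32.05 hours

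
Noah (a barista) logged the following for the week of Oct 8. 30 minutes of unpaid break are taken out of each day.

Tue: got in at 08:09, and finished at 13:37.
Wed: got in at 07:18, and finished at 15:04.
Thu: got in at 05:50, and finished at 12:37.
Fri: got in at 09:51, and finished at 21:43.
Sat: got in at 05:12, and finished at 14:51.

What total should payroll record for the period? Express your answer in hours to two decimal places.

39.03 hours

Tue: 08:09–13:37 = 5 h 28 min; less 30 min break → 4 h 58 min
Wed: 07:18–15:04 = 7 h 46 min; less 30 min break → 7 h 16 min
Thu: 05:50–12:37 = 6 h 47 min; less 30 min break → 6 h 17 min
Fri: 09:51–21:43 = 11 h 52 min; less 30 min break → 11 h 22 min
Sat: 05:12–14:51 = 9 h 39 min; less 30 min break → 9 h 9 min
Total: 4 h 58 min + 7 h 16 min + 6 h 17 min + 11 h 22 min + 9 h 9 min = 39 h 2 min.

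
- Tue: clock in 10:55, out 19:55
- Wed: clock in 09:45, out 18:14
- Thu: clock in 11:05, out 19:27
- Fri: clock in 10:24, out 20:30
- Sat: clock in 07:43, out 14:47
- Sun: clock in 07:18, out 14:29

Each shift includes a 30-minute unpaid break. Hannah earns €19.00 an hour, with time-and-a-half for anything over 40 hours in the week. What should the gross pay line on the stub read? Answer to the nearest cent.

€965.20

Tue: 10:55–19:55 = 9 h 0 min; less 30 min break → 8 h 30 min
Wed: 09:45–18:14 = 8 h 29 min; less 30 min break → 7 h 59 min
Thu: 11:05–19:27 = 8 h 22 min; less 30 min break → 7 h 52 min
Fri: 10:24–20:30 = 10 h 6 min; less 30 min break → 9 h 36 min
Sat: 07:43–14:47 = 7 h 4 min; less 30 min break → 6 h 34 min
Sun: 07:18–14:29 = 7 h 11 min; less 30 min break → 6 h 41 min
Total worked: 47 h 12 min = 2832 min.
Regular 40 h 0 min = 2400 min at €19.00/h; overtime 7 h 12 min = 432 min at €28.50/h.
Pay = (2400 × €19.00 + 432 × €28.50) ÷ 60 = €965.20.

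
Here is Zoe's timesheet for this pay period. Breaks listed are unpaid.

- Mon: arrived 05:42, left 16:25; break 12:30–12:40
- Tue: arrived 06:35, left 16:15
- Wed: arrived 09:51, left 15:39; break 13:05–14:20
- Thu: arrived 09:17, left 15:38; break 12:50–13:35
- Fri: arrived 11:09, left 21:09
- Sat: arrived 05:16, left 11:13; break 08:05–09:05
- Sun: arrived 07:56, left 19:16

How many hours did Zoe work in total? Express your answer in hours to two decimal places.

56.65 hours

Mon: 05:42–16:25 = 10 h 43 min; less 10 min break → 10 h 33 min
Tue: 06:35–16:15 = 9 h 40 min
Wed: 09:51–15:39 = 5 h 48 min; less 75 min break → 4 h 33 min
Thu: 09:17–15:38 = 6 h 21 min; less 45 min break → 5 h 36 min
Fri: 11:09–21:09 = 10 h 0 min
Sat: 05:16–11:13 = 5 h 57 min; less 60 min break → 4 h 57 min
Sun: 07:56–19:16 = 11 h 20 min
Total: 10 h 33 min + 9 h 40 min + 4 h 33 min + 5 h 36 min + 10 h 0 min + 4 h 57 min + 11 h 20 min = 56 h 39 min.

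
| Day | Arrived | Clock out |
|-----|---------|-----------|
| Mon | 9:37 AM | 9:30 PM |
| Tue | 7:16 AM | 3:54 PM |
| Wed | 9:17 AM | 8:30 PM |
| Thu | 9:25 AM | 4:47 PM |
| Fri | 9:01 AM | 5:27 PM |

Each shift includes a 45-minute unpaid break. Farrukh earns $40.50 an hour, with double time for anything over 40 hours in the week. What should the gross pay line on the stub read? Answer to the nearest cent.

Mon: 9:37 AM–9:30 PM = 11 h 53 min; less 45 min break → 11 h 8 min
Tue: 7:16 AM–3:54 PM = 8 h 38 min; less 45 min break → 7 h 53 min
Wed: 9:17 AM–8:30 PM = 11 h 13 min; less 45 min break → 10 h 28 min
Thu: 9:25 AM–4:47 PM = 7 h 22 min; less 45 min break → 6 h 37 min
Fri: 9:01 AM–5:27 PM = 8 h 26 min; less 45 min break → 7 h 41 min
Total worked: 43 h 47 min = 2627 min.
Regular 40 h 0 min = 2400 min at $40.50/h; overtime 3 h 47 min = 227 min at $81.00/h.
Pay = (2400 × $40.50 + 227 × $81.00) ÷ 60 = $1926.45.

$1926.45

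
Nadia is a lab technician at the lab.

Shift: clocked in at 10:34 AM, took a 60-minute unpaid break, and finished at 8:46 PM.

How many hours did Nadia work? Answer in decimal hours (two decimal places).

Shift: 10:34 AM–8:46 PM = 10 h 12 min; less 60 min break → 9 h 12 min

9.20 hours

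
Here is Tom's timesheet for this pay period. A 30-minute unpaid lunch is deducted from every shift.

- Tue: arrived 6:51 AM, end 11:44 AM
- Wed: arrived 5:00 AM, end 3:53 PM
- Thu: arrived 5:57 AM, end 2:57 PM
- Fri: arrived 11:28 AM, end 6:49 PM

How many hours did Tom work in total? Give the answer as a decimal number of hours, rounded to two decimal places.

30.12 hours

Tue: 6:51 AM–11:44 AM = 4 h 53 min; less 30 min break → 4 h 23 min
Wed: 5:00 AM–3:53 PM = 10 h 53 min; less 30 min break → 10 h 23 min
Thu: 5:57 AM–2:57 PM = 9 h 0 min; less 30 min break → 8 h 30 min
Fri: 11:28 AM–6:49 PM = 7 h 21 min; less 30 min break → 6 h 51 min
Total: 4 h 23 min + 10 h 23 min + 8 h 30 min + 6 h 51 min = 30 h 7 min.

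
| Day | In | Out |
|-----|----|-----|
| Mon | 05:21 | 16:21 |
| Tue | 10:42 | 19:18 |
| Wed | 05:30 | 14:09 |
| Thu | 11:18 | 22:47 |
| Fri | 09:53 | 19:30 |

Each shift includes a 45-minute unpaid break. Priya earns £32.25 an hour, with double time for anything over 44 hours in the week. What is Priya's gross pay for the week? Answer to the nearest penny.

£1522.20

Mon: 05:21–16:21 = 11 h 0 min; less 45 min break → 10 h 15 min
Tue: 10:42–19:18 = 8 h 36 min; less 45 min break → 7 h 51 min
Wed: 05:30–14:09 = 8 h 39 min; less 45 min break → 7 h 54 min
Thu: 11:18–22:47 = 11 h 29 min; less 45 min break → 10 h 44 min
Fri: 09:53–19:30 = 9 h 37 min; less 45 min break → 8 h 52 min
Total worked: 45 h 36 min = 2736 min.
Regular 44 h 0 min = 2640 min at £32.25/h; overtime 1 h 36 min = 96 min at £64.50/h.
Pay = (2640 × £32.25 + 96 × £64.50) ÷ 60 = £1522.20.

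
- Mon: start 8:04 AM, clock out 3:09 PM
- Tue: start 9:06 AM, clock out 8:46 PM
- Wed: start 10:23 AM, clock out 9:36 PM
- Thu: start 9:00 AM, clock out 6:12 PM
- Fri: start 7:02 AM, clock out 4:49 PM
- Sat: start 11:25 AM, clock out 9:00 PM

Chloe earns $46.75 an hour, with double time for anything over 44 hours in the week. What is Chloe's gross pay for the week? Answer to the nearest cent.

Mon: 8:04 AM–3:09 PM = 7 h 5 min
Tue: 9:06 AM–8:46 PM = 11 h 40 min
Wed: 10:23 AM–9:36 PM = 11 h 13 min
Thu: 9:00 AM–6:12 PM = 9 h 12 min
Fri: 7:02 AM–4:49 PM = 9 h 47 min
Sat: 11:25 AM–9:00 PM = 9 h 35 min
Total worked: 58 h 32 min = 3512 min.
Regular 44 h 0 min = 2640 min at $46.75/h; overtime 14 h 32 min = 872 min at $93.50/h.
Pay = (2640 × $46.75 + 872 × $93.50) ÷ 60 = $3415.87.

$3415.87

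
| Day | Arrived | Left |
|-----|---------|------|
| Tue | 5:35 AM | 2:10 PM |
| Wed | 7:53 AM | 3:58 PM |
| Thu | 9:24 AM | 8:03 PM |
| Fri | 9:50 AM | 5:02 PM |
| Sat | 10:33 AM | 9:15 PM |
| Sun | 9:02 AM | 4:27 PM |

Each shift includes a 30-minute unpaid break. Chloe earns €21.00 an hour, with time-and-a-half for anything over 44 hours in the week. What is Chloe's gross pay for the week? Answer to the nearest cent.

€1101.45

Tue: 5:35 AM–2:10 PM = 8 h 35 min; less 30 min break → 8 h 5 min
Wed: 7:53 AM–3:58 PM = 8 h 5 min; less 30 min break → 7 h 35 min
Thu: 9:24 AM–8:03 PM = 10 h 39 min; less 30 min break → 10 h 9 min
Fri: 9:50 AM–5:02 PM = 7 h 12 min; less 30 min break → 6 h 42 min
Sat: 10:33 AM–9:15 PM = 10 h 42 min; less 30 min break → 10 h 12 min
Sun: 9:02 AM–4:27 PM = 7 h 25 min; less 30 min break → 6 h 55 min
Total worked: 49 h 38 min = 2978 min.
Regular 44 h 0 min = 2640 min at €21.00/h; overtime 5 h 38 min = 338 min at €31.50/h.
Pay = (2640 × €21.00 + 338 × €31.50) ÷ 60 = €1101.45.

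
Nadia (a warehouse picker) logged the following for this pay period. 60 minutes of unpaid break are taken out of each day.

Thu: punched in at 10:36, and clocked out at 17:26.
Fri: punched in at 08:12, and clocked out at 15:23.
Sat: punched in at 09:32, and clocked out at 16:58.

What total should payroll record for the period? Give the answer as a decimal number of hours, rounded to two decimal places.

18.45 hours

Thu: 10:36–17:26 = 6 h 50 min; less 60 min break → 5 h 50 min
Fri: 08:12–15:23 = 7 h 11 min; less 60 min break → 6 h 11 min
Sat: 09:32–16:58 = 7 h 26 min; less 60 min break → 6 h 26 min
Total: 5 h 50 min + 6 h 11 min + 6 h 26 min = 18 h 27 min.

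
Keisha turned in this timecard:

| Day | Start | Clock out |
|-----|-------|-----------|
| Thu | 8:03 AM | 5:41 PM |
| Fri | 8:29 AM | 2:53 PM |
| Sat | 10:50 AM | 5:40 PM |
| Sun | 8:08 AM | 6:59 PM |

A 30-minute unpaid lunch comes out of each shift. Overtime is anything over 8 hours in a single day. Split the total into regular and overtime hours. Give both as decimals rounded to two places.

Thu: 8:03 AM–5:41 PM = 9 h 38 min; less 30 min break → 9 h 8 min
Fri: 8:29 AM–2:53 PM = 6 h 24 min; less 30 min break → 5 h 54 min
Sat: 10:50 AM–5:40 PM = 6 h 50 min; less 30 min break → 6 h 20 min
Sun: 8:08 AM–6:59 PM = 10 h 51 min; less 30 min break → 10 h 21 min
Thu reg 8 h 0 min / OT 1 h 8 min; Fri reg 5 h 54 min / OT 0 h 0 min; Sat reg 6 h 20 min / OT 0 h 0 min; Sun reg 8 h 0 min / OT 2 h 21 min.
Totals: regular 28 h 14 min, overtime 3 h 29 min.

Regular 28.23 hours, overtime 3.48 hours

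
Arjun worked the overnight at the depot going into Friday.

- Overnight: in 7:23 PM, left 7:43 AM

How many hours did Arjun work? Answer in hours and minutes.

Overnight: 7:23 PM → midnight = 4 h 37 min; midnight → 7:43 AM = 7 h 43 min; span 12 h 20 min

12 h 20 min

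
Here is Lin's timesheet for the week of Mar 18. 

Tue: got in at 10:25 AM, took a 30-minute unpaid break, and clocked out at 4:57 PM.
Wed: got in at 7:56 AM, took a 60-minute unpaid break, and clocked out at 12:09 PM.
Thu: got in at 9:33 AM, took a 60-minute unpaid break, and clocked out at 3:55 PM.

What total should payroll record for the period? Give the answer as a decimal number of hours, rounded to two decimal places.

Tue: 10:25 AM–4:57 PM = 6 h 32 min; less 30 min break → 6 h 2 min
Wed: 7:56 AM–12:09 PM = 4 h 13 min; less 60 min break → 3 h 13 min
Thu: 9:33 AM–3:55 PM = 6 h 22 min; less 60 min break → 5 h 22 min
Total: 6 h 2 min + 3 h 13 min + 5 h 22 min = 14 h 37 min.

14.62 hours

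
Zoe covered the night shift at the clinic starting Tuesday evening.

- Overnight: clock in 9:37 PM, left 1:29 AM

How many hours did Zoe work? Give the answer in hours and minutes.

3 h 52 min

Overnight: 9:37 PM → midnight = 2 h 23 min; midnight → 1:29 AM = 1 h 29 min; span 3 h 52 min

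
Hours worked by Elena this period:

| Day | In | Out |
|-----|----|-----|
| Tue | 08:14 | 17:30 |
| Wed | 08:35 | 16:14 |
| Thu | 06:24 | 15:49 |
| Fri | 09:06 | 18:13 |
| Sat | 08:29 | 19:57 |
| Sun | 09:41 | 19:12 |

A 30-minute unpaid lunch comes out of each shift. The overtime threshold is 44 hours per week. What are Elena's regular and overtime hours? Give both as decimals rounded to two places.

Tue: 08:14–17:30 = 9 h 16 min; less 30 min break → 8 h 46 min
Wed: 08:35–16:14 = 7 h 39 min; less 30 min break → 7 h 9 min
Thu: 06:24–15:49 = 9 h 25 min; less 30 min break → 8 h 55 min
Fri: 09:06–18:13 = 9 h 7 min; less 30 min break → 8 h 37 min
Sat: 08:29–19:57 = 11 h 28 min; less 30 min break → 10 h 58 min
Sun: 09:41–19:12 = 9 h 31 min; less 30 min break → 9 h 1 min
Total worked: 53 h 26 min = 53.43 h.
Threshold 44 h → overtime 9 h 26 min, regular 44 h 0 min.

Regular 44.00 hours, overtime 9.43 hours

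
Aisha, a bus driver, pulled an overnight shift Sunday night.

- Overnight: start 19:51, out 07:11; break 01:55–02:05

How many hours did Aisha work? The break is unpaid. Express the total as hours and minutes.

11 h 10 min

Overnight: 19:51 → midnight = 4 h 9 min; midnight → 07:11 = 7 h 11 min; span 11 h 20 min; less 10 min break → 11 h 10 min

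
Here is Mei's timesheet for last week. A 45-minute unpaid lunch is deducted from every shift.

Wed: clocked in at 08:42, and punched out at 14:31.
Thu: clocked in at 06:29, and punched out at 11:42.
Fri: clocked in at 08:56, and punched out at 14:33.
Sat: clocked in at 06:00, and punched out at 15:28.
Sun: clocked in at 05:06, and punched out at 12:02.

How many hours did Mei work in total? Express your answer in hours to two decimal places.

29.30 hours

Wed: 08:42–14:31 = 5 h 49 min; less 45 min break → 5 h 4 min
Thu: 06:29–11:42 = 5 h 13 min; less 45 min break → 4 h 28 min
Fri: 08:56–14:33 = 5 h 37 min; less 45 min break → 4 h 52 min
Sat: 06:00–15:28 = 9 h 28 min; less 45 min break → 8 h 43 min
Sun: 05:06–12:02 = 6 h 56 min; less 45 min break → 6 h 11 min
Total: 5 h 4 min + 4 h 28 min + 4 h 52 min + 8 h 43 min + 6 h 11 min = 29 h 18 min.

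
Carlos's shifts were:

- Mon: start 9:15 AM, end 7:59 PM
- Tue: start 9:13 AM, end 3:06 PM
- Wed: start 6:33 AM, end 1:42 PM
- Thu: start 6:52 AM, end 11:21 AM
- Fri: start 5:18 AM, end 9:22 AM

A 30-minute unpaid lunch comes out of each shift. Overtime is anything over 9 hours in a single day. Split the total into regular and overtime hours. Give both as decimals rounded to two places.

Mon: 9:15 AM–7:59 PM = 10 h 44 min; less 30 min break → 10 h 14 min
Tue: 9:13 AM–3:06 PM = 5 h 53 min; less 30 min break → 5 h 23 min
Wed: 6:33 AM–1:42 PM = 7 h 9 min; less 30 min break → 6 h 39 min
Thu: 6:52 AM–11:21 AM = 4 h 29 min; less 30 min break → 3 h 59 min
Fri: 5:18 AM–9:22 AM = 4 h 4 min; less 30 min break → 3 h 34 min
Mon reg 9 h 0 min / OT 1 h 14 min; Tue reg 5 h 23 min / OT 0 h 0 min; Wed reg 6 h 39 min / OT 0 h 0 min; Thu reg 3 h 59 min / OT 0 h 0 min; Fri reg 3 h 34 min / OT 0 h 0 min.
Totals: regular 28 h 35 min, overtime 1 h 14 min.

Regular 28.58 hours, overtime 1.23 hours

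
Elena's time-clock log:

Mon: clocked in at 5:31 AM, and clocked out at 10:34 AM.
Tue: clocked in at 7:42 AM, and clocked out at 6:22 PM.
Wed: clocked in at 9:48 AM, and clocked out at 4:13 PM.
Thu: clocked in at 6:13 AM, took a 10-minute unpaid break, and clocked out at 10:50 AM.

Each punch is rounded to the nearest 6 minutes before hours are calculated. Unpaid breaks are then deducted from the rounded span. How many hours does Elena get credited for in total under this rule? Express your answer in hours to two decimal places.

Mon: in 5:31 AM→5:30 AM, out 10:34 AM→10:36 AM; 5 h 6 min
Tue: in 7:42 AM→7:42 AM, out 6:22 PM→6:24 PM; 10 h 42 min
Wed: in 9:48 AM→9:48 AM, out 4:13 PM→4:12 PM; 6 h 24 min
Thu: in 6:13 AM→6:12 AM, out 10:50 AM→10:48 AM; 4 h 36 min − 10 min = 4 h 26 min
Total credited: 26 h 38 min.

26.63 hours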